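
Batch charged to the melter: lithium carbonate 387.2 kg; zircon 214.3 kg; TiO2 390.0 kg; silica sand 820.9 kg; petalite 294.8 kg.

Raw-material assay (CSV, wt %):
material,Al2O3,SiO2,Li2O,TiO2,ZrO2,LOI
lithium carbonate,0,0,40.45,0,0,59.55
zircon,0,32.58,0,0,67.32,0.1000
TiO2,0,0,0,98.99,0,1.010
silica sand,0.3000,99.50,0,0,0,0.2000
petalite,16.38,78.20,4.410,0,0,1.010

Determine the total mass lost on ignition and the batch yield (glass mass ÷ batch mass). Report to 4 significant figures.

LOI loss = 239.4 kg; glass = 1868 kg; yield = 88.64%

Intermediates are printed (rounded to 4 significant figures) within the worked lines — all arithmetic runs at exact precision from first step to last. Every reported result is rounded once only; the derived quantities are recomputed in exact precision (ignition loss, net glass mass, totals, five oxide percentages, the yield) from the weighed amounts on 1868 kg of glass as set out in the problem or the answer.
Per-material ignition loss:
  lithium carbonate: 387.2 × 0.5955 = 230.6 kg
  zircon: 214.3 × 0.001000 = 0.2143 kg
  TiO2: 390.0 × 0.01010 = 3.939 kg
  silica sand: 820.9 × 0.002000 = 1.642 kg
  petalite: 294.8 × 0.01010 = 2.977 kg
Total LOI = 239.4 kg
Glass = batch − LOI = 2107 − 239.4 = 1868 kg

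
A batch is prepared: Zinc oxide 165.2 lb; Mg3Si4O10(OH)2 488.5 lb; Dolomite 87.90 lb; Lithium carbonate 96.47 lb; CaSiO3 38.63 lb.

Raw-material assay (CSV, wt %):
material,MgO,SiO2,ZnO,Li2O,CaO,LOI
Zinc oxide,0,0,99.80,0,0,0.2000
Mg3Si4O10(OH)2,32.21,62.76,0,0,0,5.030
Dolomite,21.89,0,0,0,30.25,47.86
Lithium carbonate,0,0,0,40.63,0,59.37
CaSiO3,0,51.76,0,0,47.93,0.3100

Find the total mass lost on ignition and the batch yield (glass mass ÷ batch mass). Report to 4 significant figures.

Each numeric step maintains exact precision in all steps. In-progress results are shown with 4-significant-digit rounding on the page. Each reported result takes just one rounding; derived quantities, including net glass mass, the yield, the totals, the five compositions, ignition loss, are rebuilt from the weighed amounts for 752.3 lb of glass in exact precision, as quoted within either problem or answer.
Per-material ignition loss:
  Zinc oxide: 165.2 × 0.002000 = 0.3304 lb
  Mg3Si4O10(OH)2: 488.5 × 0.05030 = 24.57 lb
  Dolomite: 87.90 × 0.4786 = 42.07 lb
  Lithium carbonate: 96.47 × 0.5937 = 57.27 lb
  CaSiO3: 38.63 × 0.003100 = 0.1198 lb
Total LOI = 124.4 lb
Glass = batch − LOI = 876.7 − 124.4 = 752.3 lb

LOI loss = 124.4 lb; glass = 752.3 lb; yield = 85.81%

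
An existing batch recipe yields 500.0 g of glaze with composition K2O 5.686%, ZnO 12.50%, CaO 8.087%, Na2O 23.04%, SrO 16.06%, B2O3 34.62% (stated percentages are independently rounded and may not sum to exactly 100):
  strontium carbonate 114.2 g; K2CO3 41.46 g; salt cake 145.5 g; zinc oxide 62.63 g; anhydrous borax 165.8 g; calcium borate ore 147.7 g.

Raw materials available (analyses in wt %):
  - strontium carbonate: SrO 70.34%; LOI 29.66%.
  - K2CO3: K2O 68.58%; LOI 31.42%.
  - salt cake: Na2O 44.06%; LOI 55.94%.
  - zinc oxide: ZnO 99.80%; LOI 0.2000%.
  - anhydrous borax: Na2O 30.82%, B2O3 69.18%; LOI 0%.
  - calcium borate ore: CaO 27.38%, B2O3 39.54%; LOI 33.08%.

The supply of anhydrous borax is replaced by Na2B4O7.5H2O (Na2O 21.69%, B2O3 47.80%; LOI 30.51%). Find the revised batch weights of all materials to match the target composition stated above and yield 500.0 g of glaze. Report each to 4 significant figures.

Revised batch per 500.0 g glaze:
  strontium carbonate: 114.2 g
  K2CO3: 41.46 g
  salt cake: 143.3 g
  zinc oxide: 62.63 g
  Na2B4O7.5H2O: 240.0 g
  calcium borate ore: 147.7 g
Total batch = 749.3 g; LOI loss = 249.3 g

The intermediate values are shown (rounded to 4 significant digits) within the worked lines. All internal work maintains exact precision through every step. Exactly one rounding lands on every reported number. All derived quantities are carried using the weight values for 500.0 g of glass in full float precision (ignition loss, glass mass, six oxide percentages, the yield, totals) precisely as stated by the problem or answer text.
Oxide mass targets, per 500.0 g glaze:
  K2O: 5.686% × 500.0 = 28.43 g
  ZnO: 12.50% × 500.0 = 62.50 g
  CaO: 8.087% × 500.0 = 40.44 g
  Na2O: 23.04% × 500.0 = 115.2 g
  SrO: 16.06% × 500.0 = 80.30 g
  B2O3: 34.62% × 500.0 = 173.1 g
A balance pass over the oxides, using the reported weights, per the basis as stated (delivered sums recover each target net of answer rounding effects):
  K2O: 41.46·0.6858 = 28.43 g (target 28.43 g)
  ZnO: 62.63·0.9980 = 62.50 g (target 62.50 g)
  CaO: 147.7·0.2738 = 40.44 g (target 40.44 g)
  Na2O: 143.3·0.4406 + 240.0·0.2169 = 115.2 g (target 115.2 g)
  SrO: 114.2·0.7034 = 80.33 g (target 80.30 g)
  B2O3: 240.0·0.4780 + 147.7·0.3954 = 173.1 g (target 173.1 g)
Glass-mass closure: net batch after ignition = 500.0 g (the targets, summed, come to 500.0 g; versus the stated basis of 500.0 g — deltas are rounding alone).
Summing the batch: Σ batch = 749.3 g; ignition loss, Σ(batch × LOI) = 249.3 g; yield = glass ÷ total batch = 66.73%.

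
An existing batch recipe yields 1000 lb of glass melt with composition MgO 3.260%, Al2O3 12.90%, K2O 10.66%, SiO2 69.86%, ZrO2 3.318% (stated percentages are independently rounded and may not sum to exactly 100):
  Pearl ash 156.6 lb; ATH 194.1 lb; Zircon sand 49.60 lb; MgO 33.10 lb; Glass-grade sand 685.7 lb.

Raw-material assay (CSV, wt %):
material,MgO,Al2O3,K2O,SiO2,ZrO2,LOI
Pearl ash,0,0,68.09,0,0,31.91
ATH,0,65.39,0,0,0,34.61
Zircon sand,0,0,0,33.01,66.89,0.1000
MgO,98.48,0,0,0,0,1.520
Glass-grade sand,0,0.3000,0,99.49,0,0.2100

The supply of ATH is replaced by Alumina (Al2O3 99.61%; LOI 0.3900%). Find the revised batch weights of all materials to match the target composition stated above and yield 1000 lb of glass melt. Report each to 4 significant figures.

Revised batch per 1000 lb glass melt:
  Pearl ash: 156.6 lb
  Alumina: 127.4 lb
  Zircon sand: 49.60 lb
  MgO: 33.10 lb
  Glass-grade sand: 685.7 lb
Total batch = 1052 lb; LOI loss = 52.46 lb

The whole derivation runs at full precision through the solve. In-progress results are displayed (rounded to 4 significant figures) in the working; every reported value is rounded a single time. All derived quantities, which include the totals, ignition loss, the five compositions, yield, glass mass, are re-derived in full precision, as they appear in either problem or answer, from the weighed amounts on 1000 lb of glass.
Oxide-by-oxide targets in 1000 lb glass melt:
  MgO: 3.260% × 1000 = 32.60 lb
  Al2O3: 12.90% × 1000 = 129.0 lb
  K2O: 10.66% × 1000 = 106.6 lb
  SiO2: 69.86% × 1000 = 698.6 lb
  ZrO2: 3.318% × 1000 = 33.18 lb
Oxide-by-oxide audit given the weights on record, on the stated basis (every target is met by its sum up to rounding of the answer):
  MgO: 33.10·0.9848 = 32.60 lb (target 32.60 lb)
  Al2O3: 127.4·0.9961 + 685.7·0.003000 = 129.0 lb (target 129.0 lb)
  K2O: 156.6·0.6809 = 106.6 lb (target 106.6 lb)
  SiO2: 49.60·0.3301 + 685.7·0.9949 = 698.6 lb (target 698.6 lb)
  ZrO2: 49.60·0.6689 = 33.18 lb (target 33.18 lb)
Glass-mass closure: total charge less LOI = 999.9 lb (oxide target masses add up to 1000 lb; stated basis 1000 lb — deltas are rounding alone).
Batch total: Σ batch = 1052 lb; LOI removed, Σ of batch·LOI: 52.46 lb; yield, glass over the total, = 95.02%.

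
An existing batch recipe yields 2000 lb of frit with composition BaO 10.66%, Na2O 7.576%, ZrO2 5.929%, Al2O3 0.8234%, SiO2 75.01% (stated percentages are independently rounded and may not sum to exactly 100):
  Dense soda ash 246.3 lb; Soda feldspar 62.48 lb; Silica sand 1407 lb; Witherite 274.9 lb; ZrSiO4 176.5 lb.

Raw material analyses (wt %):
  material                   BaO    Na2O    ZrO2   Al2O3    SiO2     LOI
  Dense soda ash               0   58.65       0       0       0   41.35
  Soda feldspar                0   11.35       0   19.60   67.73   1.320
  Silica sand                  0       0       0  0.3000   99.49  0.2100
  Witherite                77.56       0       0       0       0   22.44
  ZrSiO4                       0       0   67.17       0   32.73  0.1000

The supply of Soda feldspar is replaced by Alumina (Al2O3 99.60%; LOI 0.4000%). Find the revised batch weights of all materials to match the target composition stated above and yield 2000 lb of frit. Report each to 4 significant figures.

The intermediate values are shown, rounded to 4 significant figures, within the worked lines. The working math holds exact precision throughout; every reported result carries a single rounding; derived quantities are recomputed at full precision (yield, totals, LOI, five oxide percentages, glass mass) using the weight values on 2000 lb of glass as given in the problem or the answer.
Oxide mass targets, per 2000 lb frit:
  BaO: 10.66% × 2000 = 213.2 lb
  Na2O: 7.576% × 2000 = 151.5 lb
  ZrO2: 5.929% × 2000 = 118.6 lb
  Al2O3: 0.8234% × 2000 = 16.47 lb
  SiO2: 75.01% × 2000 = 1500 lb
Oxide-by-oxide audit given the weights on record, relative to the basis at hand (oxide sums agree with the targets up to rounding of the answer):
  BaO: 274.9·0.7756 = 213.2 lb (target 213.2 lb)
  Na2O: 258.3·0.5865 = 151.5 lb (target 151.5 lb)
  ZrO2: 176.5·0.6717 = 118.6 lb (target 118.6 lb)
  Al2O3: 12.17·0.9960 + 1450·0.003000 = 16.47 lb (target 16.47 lb)
  SiO2: 1450·0.9949 + 176.5·0.3273 = 1500 lb (target 1500 lb)
Auditing the glass mass value: whole batch net of LOI = 2000 lb (summing oxide targets gives 2000 lb; the stated basis being 2000 lb — a pure rounding effect).
Batch grand total — Σ batch = 2172 lb; ignition loss, Σ(batch × LOI) = 171.8 lb; yield: glass divided by total = 92.09%.

Revised batch per 2000 lb frit:
  Dense soda ash: 258.3 lb
  Alumina: 12.17 lb
  Silica sand: 1450 lb
  Witherite: 274.9 lb
  ZrSiO4: 176.5 lb
Total batch = 2172 lb; LOI loss = 171.8 lb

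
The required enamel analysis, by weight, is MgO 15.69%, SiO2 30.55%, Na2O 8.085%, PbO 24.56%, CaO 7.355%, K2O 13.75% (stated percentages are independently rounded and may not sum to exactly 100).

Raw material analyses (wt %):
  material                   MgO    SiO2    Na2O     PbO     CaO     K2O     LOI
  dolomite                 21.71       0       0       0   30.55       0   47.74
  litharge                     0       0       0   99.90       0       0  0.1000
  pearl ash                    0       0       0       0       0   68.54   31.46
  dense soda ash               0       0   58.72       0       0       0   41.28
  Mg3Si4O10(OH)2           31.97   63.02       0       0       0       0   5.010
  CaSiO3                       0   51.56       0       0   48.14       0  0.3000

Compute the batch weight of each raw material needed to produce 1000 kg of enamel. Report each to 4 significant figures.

Batch per 1000 kg enamel:
  dolomite: 109.3 kg
  litharge: 245.8 kg
  pearl ash: 200.6 kg
  dense soda ash: 137.7 kg
  Mg3Si4O10(OH)2: 416.5 kg
  CaSiO3: 83.40 kg
Total batch = 1193 kg; LOI loss = 193.5 kg; yield = 83.78%

The intermediate values are shown, rounded to four significant figures, as written — full float precision is kept end to end; each reported value is rounded once only. The derived quantities are rebuilt at exact precision (the six compositions, ignition loss, the yield, glass mass, totals) starting from the weights per 1000 kg of glass as given in question or answer.
Per-oxide target masses for 1000 kg enamel:
  MgO: 15.69% × 1000 = 156.9 kg
  SiO2: 30.55% × 1000 = 305.5 kg
  Na2O: 8.085% × 1000 = 80.85 kg
  PbO: 24.56% × 1000 = 245.6 kg
  CaO: 7.355% × 1000 = 73.55 kg
  K2O: 13.75% × 1000 = 137.5 kg
A balance pass over the oxides, from the weights as reported, relative to the basis at hand (every target is met by its sum given rounding of the digits):
  MgO: 109.3·0.2171 + 416.5·0.3197 = 156.9 kg (target 156.9 kg)
  SiO2: 416.5·0.6302 + 83.40·0.5156 = 305.5 kg (target 305.5 kg)
  Na2O: 137.7·0.5872 = 80.86 kg (target 80.85 kg)
  PbO: 245.8·0.9990 = 245.6 kg (target 245.6 kg)
  CaO: 109.3·0.3055 + 83.40·0.4814 = 73.54 kg (target 73.55 kg)
  K2O: 200.6·0.6854 = 137.5 kg (target 137.5 kg)
The glass-mass cross-check: Σ batch − LOI loss = 999.8 kg (summing oxide targets gives 999.9 kg; the stated basis being 1000 kg — gaps are rounding artifacts).
Whole-batch sum: Σ batch = 1193 kg; LOI loss = Σ batch·LOI = 193.5 kg; glass ÷ batch gives a yield of 83.78%.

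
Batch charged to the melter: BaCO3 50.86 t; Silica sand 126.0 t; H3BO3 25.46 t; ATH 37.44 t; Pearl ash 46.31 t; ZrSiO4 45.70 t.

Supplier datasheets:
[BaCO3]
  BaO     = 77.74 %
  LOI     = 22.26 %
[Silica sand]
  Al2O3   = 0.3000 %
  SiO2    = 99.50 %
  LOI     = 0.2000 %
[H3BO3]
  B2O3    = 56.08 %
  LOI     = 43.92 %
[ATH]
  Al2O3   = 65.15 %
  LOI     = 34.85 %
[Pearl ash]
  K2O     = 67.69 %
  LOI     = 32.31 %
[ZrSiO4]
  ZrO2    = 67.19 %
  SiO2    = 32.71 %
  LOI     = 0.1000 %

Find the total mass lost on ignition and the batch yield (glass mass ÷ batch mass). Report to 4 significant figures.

Mid-chain values are printed rounded to 4 significant digits between the steps; all internal work maintains exact precision end to end; a single rounding yields every reported figure. The derived quantities, which include the totals, six oxide percentages, LOI, net glass mass, the yield, are rebuilt at full precision, as written in the question or the answer, starting from the weights on 281.0 t of glass.
Loss on ignition, line by line:
  BaCO3: 50.86 × 0.2226 = 11.32 t
  Silica sand: 126.0 × 0.002000 = 0.2520 t
  H3BO3: 25.46 × 0.4392 = 11.18 t
  ATH: 37.44 × 0.3485 = 13.05 t
  Pearl ash: 46.31 × 0.3231 = 14.96 t
  ZrSiO4: 45.70 × 0.001000 = 0.04570 t
Total LOI = 50.81 t
Glass = batch − LOI = 331.8 − 50.81 = 281.0 t

LOI loss = 50.81 t; glass = 281.0 t; yield = 84.68%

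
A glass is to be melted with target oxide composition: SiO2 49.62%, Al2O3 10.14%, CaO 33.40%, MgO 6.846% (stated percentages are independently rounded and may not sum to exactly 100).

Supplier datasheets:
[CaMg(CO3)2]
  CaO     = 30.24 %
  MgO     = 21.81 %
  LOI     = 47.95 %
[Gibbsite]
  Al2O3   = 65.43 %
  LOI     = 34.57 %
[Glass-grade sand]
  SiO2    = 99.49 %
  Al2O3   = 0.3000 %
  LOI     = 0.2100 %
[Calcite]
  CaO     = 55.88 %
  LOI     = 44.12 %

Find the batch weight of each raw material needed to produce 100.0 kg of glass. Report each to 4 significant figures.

In-progress results appear rounded to four significant digits alongside each step — all internal work runs at exact precision throughout — a single rounding finalizes every reported result — all derived quantities (yield, glass mass, ignition loss, totals, four oxide percentages) are carried from the batch weights at 100.0 kg of glass at full float precision as given in the problem or the answer.
Per-oxide target masses for 100.0 kg glass:
  SiO2: 49.62% × 100.0 = 49.62 kg
  Al2O3: 10.14% × 100.0 = 10.14 kg
  CaO: 33.40% × 100.0 = 33.40 kg
  MgO: 6.846% × 100.0 = 6.846 kg
Verifying the oxide balance with the batch weights as given, per the basis as stated (target by target, the sums agree within answer rounding):
  SiO2: 49.87·0.9949 = 49.62 kg (target 49.62 kg)
  Al2O3: 15.27·0.6543 + 49.87·0.003000 = 10.14 kg (target 10.14 kg)
  CaO: 31.39·0.3024 + 42.78·0.5588 = 33.40 kg (target 33.40 kg)
  MgO: 31.39·0.2181 = 6.846 kg (target 6.846 kg)
Glass mass check: batch Σ − ignition loss = 100.0 kg (per-oxide target masses sum to 100.0 kg; against the stated basis, 100.0 kg — differing by rounding only).
Summing the batch: Σ batch = 139.3 kg; the LOI term Σ batch·LOI equals 39.31 kg; yield: glass divided by total = 71.78%.

Batch per 100.0 kg glass:
  CaMg(CO3)2: 31.39 kg
  Gibbsite: 15.27 kg
  Glass-grade sand: 49.87 kg
  Calcite: 42.78 kg
Total batch = 139.3 kg; LOI loss = 39.31 kg; yield = 71.78%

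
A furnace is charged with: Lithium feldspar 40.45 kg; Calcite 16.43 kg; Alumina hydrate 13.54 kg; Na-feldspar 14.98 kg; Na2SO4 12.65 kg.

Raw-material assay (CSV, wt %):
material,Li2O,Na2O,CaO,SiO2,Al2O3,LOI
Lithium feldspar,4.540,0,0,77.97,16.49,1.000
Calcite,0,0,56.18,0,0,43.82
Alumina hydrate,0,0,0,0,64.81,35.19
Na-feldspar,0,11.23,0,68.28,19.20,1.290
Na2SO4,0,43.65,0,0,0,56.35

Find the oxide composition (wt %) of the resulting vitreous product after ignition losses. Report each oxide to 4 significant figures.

Glass mass = 78.36 kg (batch 98.05 − LOI 19.69).
Composition: Li2O 2.344%, Na2O 9.193%, CaO 11.78%, SiO2 53.30%, Al2O3 23.38%

Intermediates are printed, rounded to four significant figures, across the worked steps; all internal work runs at full float precision through every step. Every reported result is rounded just once. All derived quantities are carried starting from the weights on 78.36 kg of glass at full precision (the yield, net glass mass, the totals, five oxide percentages, LOI) as set out in either problem or answer.
Mass of each oxide from the mix:
  Li2O: 40.45·0.04540 = 1.836 kg
  Na2O: 14.98·0.1123 + 12.65·0.4365 = 7.204 kg
  CaO: 16.43·0.5618 = 9.230 kg
  SiO2: 40.45·0.7797 + 14.98·0.6828 = 41.77 kg
  Al2O3: 40.45·0.1649 + 13.54·0.6481 + 14.98·0.1920 = 18.32 kg
LOI: 40.45·0.01000 + 16.43·0.4382 + 13.54·0.3519 + 14.98·0.01290 + 12.65·0.5635 = 19.69 kg
Resulting glass, batch − LOI: 98.05 − 19.69 = 78.36 kg (= the summed oxide contributions)
percent share: oxide ÷ glass, ×100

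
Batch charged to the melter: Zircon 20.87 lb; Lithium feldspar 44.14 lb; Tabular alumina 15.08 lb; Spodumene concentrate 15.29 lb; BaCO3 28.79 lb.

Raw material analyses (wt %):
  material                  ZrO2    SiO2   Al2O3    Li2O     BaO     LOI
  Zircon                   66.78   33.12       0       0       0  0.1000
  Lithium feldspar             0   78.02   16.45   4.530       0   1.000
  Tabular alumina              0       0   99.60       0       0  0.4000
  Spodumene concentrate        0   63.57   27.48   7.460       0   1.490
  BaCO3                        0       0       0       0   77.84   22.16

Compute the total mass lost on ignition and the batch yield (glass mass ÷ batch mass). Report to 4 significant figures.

LOI loss = 7.130 lb; glass = 117.0 lb; yield = 94.26%

The intermediate values are shown, rounded to four significant figures, in the printout — all arithmetic holds exact precision from first step to last — each reported value takes a single rounding — all derived quantities are re-derived starting from the weights at 117.0 lb of glass at full float precision (the yield, the totals, LOI, glass mass, five oxide percentages), as given in question or answer.
Each material's LOI contribution:
  Zircon: 20.87 × 0.001000 = 0.02087 lb
  Lithium feldspar: 44.14 × 0.01000 = 0.4414 lb
  Tabular alumina: 15.08 × 0.004000 = 0.06032 lb
  Spodumene concentrate: 15.29 × 0.01490 = 0.2278 lb
  BaCO3: 28.79 × 0.2216 = 6.380 lb
Total LOI = 7.130 lb
Glass = batch − LOI = 124.2 − 7.130 = 117.0 lb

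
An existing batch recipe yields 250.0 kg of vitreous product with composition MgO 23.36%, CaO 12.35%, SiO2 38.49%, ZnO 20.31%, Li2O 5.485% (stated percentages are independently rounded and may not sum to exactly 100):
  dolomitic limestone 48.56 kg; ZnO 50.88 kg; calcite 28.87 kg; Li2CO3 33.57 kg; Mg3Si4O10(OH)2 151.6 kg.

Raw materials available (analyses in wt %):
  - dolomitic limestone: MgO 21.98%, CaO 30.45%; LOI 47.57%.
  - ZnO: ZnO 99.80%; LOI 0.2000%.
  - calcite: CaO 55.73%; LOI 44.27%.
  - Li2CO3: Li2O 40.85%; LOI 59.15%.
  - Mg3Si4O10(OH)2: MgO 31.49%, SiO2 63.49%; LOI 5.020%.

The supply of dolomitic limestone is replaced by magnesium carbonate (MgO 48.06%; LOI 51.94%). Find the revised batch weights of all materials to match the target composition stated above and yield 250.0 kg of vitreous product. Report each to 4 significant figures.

Every computation runs at full precision end to end; working values are displayed, rounded to 4 significant figures, within the worked lines. Each reported value sees exactly one rounding. Derived quantities are carried at full precision (the yield, the totals, five oxide percentages, net glass mass, LOI) using the weight values at 250.0 kg of glass exactly as printed in problem or answer.
Oxide-by-oxide targets in 250.0 kg vitreous product:
  MgO: 23.36% × 250.0 = 58.40 kg
  CaO: 12.35% × 250.0 = 30.88 kg
  SiO2: 38.49% × 250.0 = 96.22 kg
  ZnO: 20.31% × 250.0 = 50.78 kg
  Li2O: 5.485% × 250.0 = 13.71 kg
A balance pass over the oxides, working from each reported weight, relative to the basis at hand (sums match the target masses inside rounding margins):
  MgO: 22.21·0.4806 + 151.6·0.3149 = 58.41 kg (target 58.40 kg)
  CaO: 55.40·0.5573 = 30.87 kg (target 30.88 kg)
  SiO2: 151.6·0.6349 = 96.25 kg (target 96.22 kg)
  ZnO: 50.88·0.9980 = 50.78 kg (target 50.78 kg)
  Li2O: 33.57·0.4085 = 13.71 kg (target 13.71 kg)
The glass-mass cross-check: batch total minus LOI = 250.0 kg (oxide target masses add up to 250.0 kg; the stated basis being 250.0 kg — differing by rounding only).
Whole-batch sum: Σ batch = 313.7 kg; LOI removed, Σ of batch·LOI: 63.63 kg; glass ÷ batch gives a yield of 79.71%.

Revised batch per 250.0 kg vitreous product:
  magnesium carbonate: 22.21 kg
  ZnO: 50.88 kg
  calcite: 55.40 kg
  Li2CO3: 33.57 kg
  Mg3Si4O10(OH)2: 151.6 kg
Total batch = 313.7 kg; LOI loss = 63.63 kg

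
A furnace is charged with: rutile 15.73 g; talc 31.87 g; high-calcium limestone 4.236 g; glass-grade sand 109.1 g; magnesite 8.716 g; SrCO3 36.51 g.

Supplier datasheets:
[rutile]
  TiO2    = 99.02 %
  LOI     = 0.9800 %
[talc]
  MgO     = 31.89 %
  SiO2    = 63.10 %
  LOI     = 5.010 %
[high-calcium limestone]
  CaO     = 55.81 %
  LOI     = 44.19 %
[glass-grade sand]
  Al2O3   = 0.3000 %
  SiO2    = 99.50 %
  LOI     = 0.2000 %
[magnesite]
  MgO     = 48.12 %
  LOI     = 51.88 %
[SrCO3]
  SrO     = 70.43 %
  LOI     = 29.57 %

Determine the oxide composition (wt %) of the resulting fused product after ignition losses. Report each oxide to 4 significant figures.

Glass mass = 187.0 g (batch 206.2 − LOI 19.16).
Composition: Al2O3 0.1750%, MgO 7.678%, SiO2 68.80%, SrO 13.75%, TiO2 8.329%, CaO 1.264%

Intermediates are printed with 4-significant-figure rounding when written out — full precision is maintained in all steps; every reported figure is rounded exactly once; derived quantities, including the totals, net glass mass, ignition loss, the yield, six oxide percentages, are carried from the batch weights on 187.0 g of glass at full float precision as quoted within problem or answer.
Mass of each oxide from the mix:
  Al2O3: 109.1·0.003000 = 0.3273 g
  MgO: 31.87·0.3189 + 8.716·0.4812 = 14.36 g
  SiO2: 31.87·0.6310 + 109.1·0.9950 = 128.7 g
  SrO: 36.51·0.7043 = 25.71 g
  TiO2: 15.73·0.9902 = 15.58 g
  CaO: 4.236·0.5581 = 2.364 g
LOI: 15.73·0.009800 + 31.87·0.05010 + 4.236·0.4419 + 109.1·0.002000 + 8.716·0.5188 + 36.51·0.2957 = 19.16 g
Net of LOI, the glass mass = 206.2 − 19.16 = 187.0 g (consistent with Σ oxide mass)
each oxide over glass, ×100, is wt %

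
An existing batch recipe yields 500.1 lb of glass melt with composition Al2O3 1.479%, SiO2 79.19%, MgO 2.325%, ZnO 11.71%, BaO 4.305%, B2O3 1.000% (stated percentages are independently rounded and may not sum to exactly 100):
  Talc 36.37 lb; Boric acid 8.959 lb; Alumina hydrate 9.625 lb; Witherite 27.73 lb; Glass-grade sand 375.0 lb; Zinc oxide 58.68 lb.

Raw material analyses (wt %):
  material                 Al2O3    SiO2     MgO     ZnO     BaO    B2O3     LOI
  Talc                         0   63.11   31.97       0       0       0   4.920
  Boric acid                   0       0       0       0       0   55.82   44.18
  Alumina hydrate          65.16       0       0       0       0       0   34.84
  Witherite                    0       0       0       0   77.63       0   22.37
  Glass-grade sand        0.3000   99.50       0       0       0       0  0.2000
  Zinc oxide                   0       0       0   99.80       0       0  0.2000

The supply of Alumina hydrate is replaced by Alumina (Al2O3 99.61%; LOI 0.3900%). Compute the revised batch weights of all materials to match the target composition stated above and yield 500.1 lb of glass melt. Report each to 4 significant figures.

All internal work runs at full precision from first step to last. In-progress results are printed, rounded to four significant digits, in the printout — every reported number sees exactly one rounding. Derived quantities, including totals, ignition loss, the yield, six oxide percentages, net glass mass, are rebuilt from the weighed amounts for 500.1 lb of glass at exact precision as they appear in the problem or answer text.
Per-oxide target masses for 500.1 lb glass melt:
  Al2O3: 1.479% × 500.1 = 7.396 lb
  SiO2: 79.19% × 500.1 = 396.0 lb
  MgO: 2.325% × 500.1 = 11.63 lb
  ZnO: 11.71% × 500.1 = 58.56 lb
  BaO: 4.305% × 500.1 = 21.53 lb
  B2O3: 1.000% × 500.1 = 5.001 lb
Checking each oxide sum using the reported weights, under the basis named above (each sum matches its target mass exact up to rounding of places):
  Al2O3: 6.296·0.9961 + 375.0·0.003000 = 7.396 lb (target 7.396 lb)
  SiO2: 36.37·0.6311 + 375.0·0.9950 = 396.1 lb (target 396.0 lb)
  MgO: 36.37·0.3197 = 11.63 lb (target 11.63 lb)
  ZnO: 58.68·0.9980 = 58.56 lb (target 58.56 lb)
  BaO: 27.73·0.7763 = 21.53 lb (target 21.53 lb)
  B2O3: 8.959·0.5582 = 5.001 lb (target 5.001 lb)
Glass-mass closure: the batch minus its LOI: 500.2 lb (the targets, summed, come to 500.1 lb; against the stated basis, 500.1 lb — differing by rounding only).
Whole-batch sum: Σ batch = 513.0 lb; LOI loss = Σ batch·LOI = 12.84 lb; yield, glass over the total, = 97.50%.

Revised batch per 500.1 lb glass melt:
  Talc: 36.37 lb
  Boric acid: 8.959 lb
  Alumina: 6.296 lb
  Witherite: 27.73 lb
  Glass-grade sand: 375.0 lb
  Zinc oxide: 58.68 lb
Total batch = 513.0 lb; LOI loss = 12.84 lb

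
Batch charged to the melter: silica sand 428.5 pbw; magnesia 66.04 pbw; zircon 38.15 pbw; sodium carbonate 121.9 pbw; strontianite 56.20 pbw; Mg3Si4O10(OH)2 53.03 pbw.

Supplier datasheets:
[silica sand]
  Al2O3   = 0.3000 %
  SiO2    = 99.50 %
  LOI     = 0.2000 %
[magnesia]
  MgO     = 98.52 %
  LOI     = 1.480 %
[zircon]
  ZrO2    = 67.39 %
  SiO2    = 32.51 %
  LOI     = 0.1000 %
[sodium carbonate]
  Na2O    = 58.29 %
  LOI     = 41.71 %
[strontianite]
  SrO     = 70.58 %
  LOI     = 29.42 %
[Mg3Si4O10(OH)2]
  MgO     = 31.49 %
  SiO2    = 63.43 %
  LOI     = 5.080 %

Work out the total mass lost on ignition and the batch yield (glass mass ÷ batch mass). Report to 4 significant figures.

Working values appear rounded to four significant figures across the worked steps — the whole derivation maintains full float precision through every step — exactly one rounding goes into every reported figure. Derived quantities, including six oxide percentages, glass mass, the yield, LOI, the totals, are re-derived starting from the weights at 691.9 pbw of glass in full precision, as they appear in the problem or answer text.
Ignition loss by material:
  silica sand: 428.5 × 0.002000 = 0.8570 pbw
  magnesia: 66.04 × 0.01480 = 0.9774 pbw
  zircon: 38.15 × 0.001000 = 0.03815 pbw
  sodium carbonate: 121.9 × 0.4171 = 50.84 pbw
  strontianite: 56.20 × 0.2942 = 16.53 pbw
  Mg3Si4O10(OH)2: 53.03 × 0.05080 = 2.694 pbw
Total LOI = 71.94 pbw
Glass = batch − LOI = 763.8 − 71.94 = 691.9 pbw

LOI loss = 71.94 pbw; glass = 691.9 pbw; yield = 90.58%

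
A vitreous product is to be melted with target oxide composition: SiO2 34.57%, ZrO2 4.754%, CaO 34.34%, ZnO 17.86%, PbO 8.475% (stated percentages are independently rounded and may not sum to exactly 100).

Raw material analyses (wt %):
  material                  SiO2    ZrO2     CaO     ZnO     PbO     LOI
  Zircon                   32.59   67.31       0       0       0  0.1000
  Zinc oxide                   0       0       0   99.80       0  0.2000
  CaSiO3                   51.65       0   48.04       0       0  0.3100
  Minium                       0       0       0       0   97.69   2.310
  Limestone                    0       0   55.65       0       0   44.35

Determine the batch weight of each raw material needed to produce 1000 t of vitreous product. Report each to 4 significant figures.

Each numeric step holds full precision in every operation. In-progress results are shown rounded to 4 significant figures as written. Each reported figure includes exactly one rounding; derived quantities (ignition loss, the five compositions, the yield, the totals, glass mass) are rebuilt starting from the weights per 1000 t of glass in exact precision, as given in the question or the answer.
Per-oxide target masses for 1000 t vitreous product:
  SiO2: 34.57% × 1000 = 345.7 t
  ZrO2: 4.754% × 1000 = 47.54 t
  CaO: 34.34% × 1000 = 343.4 t
  ZnO: 17.86% × 1000 = 178.6 t
  PbO: 8.475% × 1000 = 84.75 t
Mass-balance tally per oxide on the weights just shown, under the basis named above (sums match the target masses inside rounding margins):
  SiO2: 70.63·0.3259 + 624.7·0.5165 = 345.7 t (target 345.7 t)
  ZrO2: 70.63·0.6731 = 47.54 t (target 47.54 t)
  CaO: 624.7·0.4804 + 77.76·0.5565 = 343.4 t (target 343.4 t)
  ZnO: 179.0·0.9980 = 178.6 t (target 178.6 t)
  PbO: 86.75·0.9769 = 84.75 t (target 84.75 t)
Auditing the glass mass value: batch total minus LOI = 1000 t (per-oxide target masses sum to 1000 t; with the basis standing at 1000 t — any gap is answer rounding).
Adding the batch up: Σ batch = 1039 t; the LOI term Σ batch·LOI equals 38.86 t; yield, glass over the total, = 96.26%.

Batch per 1000 t vitreous product:
  Zircon: 70.63 t
  Zinc oxide: 179.0 t
  CaSiO3: 624.7 t
  Minium: 86.75 t
  Limestone: 77.76 t
Total batch = 1039 t; LOI loss = 38.86 t; yield = 96.26%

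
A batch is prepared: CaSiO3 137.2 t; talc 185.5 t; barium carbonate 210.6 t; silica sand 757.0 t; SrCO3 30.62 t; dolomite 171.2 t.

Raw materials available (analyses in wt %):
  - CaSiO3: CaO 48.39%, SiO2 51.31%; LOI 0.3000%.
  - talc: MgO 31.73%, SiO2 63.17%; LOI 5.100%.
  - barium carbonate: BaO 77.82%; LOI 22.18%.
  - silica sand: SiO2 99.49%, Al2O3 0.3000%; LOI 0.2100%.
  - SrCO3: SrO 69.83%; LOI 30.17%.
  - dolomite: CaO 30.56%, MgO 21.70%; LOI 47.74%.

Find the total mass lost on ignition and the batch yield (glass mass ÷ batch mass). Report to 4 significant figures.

The whole derivation holds exact precision all the way through — mid-chain values are printed rounded to 4 significant digits alongside each step; exactly one rounding is applied to each reported result — derived quantities, which include LOI, yield, the six compositions, glass mass, totals, are recomputed at full precision, exactly as shown in the question or the answer, from the batch weights on 1343 t of glass.
Material-by-material LOI:
  CaSiO3: 137.2 × 0.003000 = 0.4116 t
  talc: 185.5 × 0.05100 = 9.460 t
  barium carbonate: 210.6 × 0.2218 = 46.71 t
  silica sand: 757.0 × 0.002100 = 1.590 t
  SrCO3: 30.62 × 0.3017 = 9.238 t
  dolomite: 171.2 × 0.4774 = 81.73 t
Total LOI = 149.1 t
Glass = batch − LOI = 1492 − 149.1 = 1343 t

LOI loss = 149.1 t; glass = 1343 t; yield = 90.00%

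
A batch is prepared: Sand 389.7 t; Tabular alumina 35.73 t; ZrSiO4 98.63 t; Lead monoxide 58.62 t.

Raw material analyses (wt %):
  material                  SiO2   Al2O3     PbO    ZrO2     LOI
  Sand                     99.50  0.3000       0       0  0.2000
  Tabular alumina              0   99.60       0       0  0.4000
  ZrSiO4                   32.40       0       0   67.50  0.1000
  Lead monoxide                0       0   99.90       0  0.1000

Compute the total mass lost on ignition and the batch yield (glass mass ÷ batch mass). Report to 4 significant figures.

Values along the way are printed (rounded to four significant digits) at each printed step; each numeric step keeps exact precision in every operation — a single rounding yields every reported number — all derived quantities are rebuilt at full precision (net glass mass, ignition loss, the four compositions, yield, the totals) starting from the weights on 581.6 t of glass, as set out in problem or answer.
LOI of each material in turn:
  Sand: 389.7 × 0.002000 = 0.7794 t
  Tabular alumina: 35.73 × 0.004000 = 0.1429 t
  ZrSiO4: 98.63 × 0.001000 = 0.09863 t
  Lead monoxide: 58.62 × 0.001000 = 0.05862 t
Total LOI = 1.080 t
Glass = batch − LOI = 582.7 − 1.080 = 581.6 t

LOI loss = 1.080 t; glass = 581.6 t; yield = 99.81%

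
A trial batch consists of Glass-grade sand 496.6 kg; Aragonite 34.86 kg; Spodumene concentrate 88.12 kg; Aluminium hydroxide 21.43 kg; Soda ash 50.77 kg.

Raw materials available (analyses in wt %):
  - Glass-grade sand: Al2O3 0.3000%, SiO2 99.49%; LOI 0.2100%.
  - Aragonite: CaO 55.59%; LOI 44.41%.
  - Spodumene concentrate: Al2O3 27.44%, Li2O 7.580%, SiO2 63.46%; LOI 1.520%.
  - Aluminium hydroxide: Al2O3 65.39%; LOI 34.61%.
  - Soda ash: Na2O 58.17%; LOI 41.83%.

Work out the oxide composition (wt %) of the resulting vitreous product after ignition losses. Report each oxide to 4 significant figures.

Glass mass = 645.3 kg (batch 691.8 − LOI 46.52).
Composition: Al2O3 6.150%, Na2O 4.577%, Li2O 1.035%, SiO2 85.23%, CaO 3.003%

Intermediates are displayed rounded to four significant figures as written; the working math runs at full precision at each step; a single rounding produces every reported figure. All derived quantities are recomputed from the batch weights for 645.3 kg of glass at full precision (the totals, the yield, ignition loss, glass mass, five oxide percentages), as they appear in the question or the answer.
Oxide-by-oxide delivered mass:
  Al2O3: 496.6·0.003000 + 88.12·0.2744 + 21.43·0.6539 = 39.68 kg
  Na2O: 50.77·0.5817 = 29.53 kg
  Li2O: 88.12·0.07580 = 6.679 kg
  SiO2: 496.6·0.9949 + 88.12·0.6346 = 550.0 kg
  CaO: 34.86·0.5559 = 19.38 kg
LOI: 496.6·0.002100 + 34.86·0.4441 + 88.12·0.01520 + 21.43·0.3461 + 50.77·0.4183 = 46.52 kg
Net of LOI, the glass mass = 691.8 − 46.52 = 645.3 kg (the oxide masses sum to this)
wt % = oxide mass / glass mass × 100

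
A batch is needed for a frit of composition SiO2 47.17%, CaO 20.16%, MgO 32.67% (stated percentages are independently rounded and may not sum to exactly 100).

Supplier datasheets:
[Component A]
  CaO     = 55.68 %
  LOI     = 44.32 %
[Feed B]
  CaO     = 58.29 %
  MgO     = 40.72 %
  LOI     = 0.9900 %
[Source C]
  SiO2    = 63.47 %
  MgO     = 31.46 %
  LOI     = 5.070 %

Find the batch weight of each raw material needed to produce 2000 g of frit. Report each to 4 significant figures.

Rounding to 4 significant figures governs each working value as shown — all internal work keeps full precision end to end. Each reported number is rounded a single time — derived quantities are carried at exact precision (the totals, ignition loss, three oxide percentages, net glass mass, the yield) using the weight values per 2000 g of glass, as quoted within the question or the answer.
Oxide-by-oxide targets in 2000 g frit:
  SiO2: 47.17% × 2000 = 943.4 g
  CaO: 20.16% × 2000 = 403.2 g
  MgO: 32.67% × 2000 = 653.4 g
Verifying the oxide balance from the weights as reported, under the basis named above (target by target, the sums agree once rounding is allowed for):
  SiO2: 1486·0.6347 = 943.2 g (target 943.4 g)
  CaO: 246.5·0.5568 + 456.3·0.5829 = 403.2 g (target 403.2 g)
  MgO: 456.3·0.4072 + 1486·0.3146 = 653.3 g (target 653.4 g)
Auditing the glass mass value: the batch minus its LOI: 2000 g (the targets, summed, come to 2000 g; the stated basis being 2000 g — any gap is answer rounding).
Adding the batch up: Σ batch = 2189 g; loss to ignition Σ batch·LOI = 189.1 g; yield, glass over the total, = 91.36%.

Batch per 2000 g frit:
  Component A: 246.5 g
  Feed B: 456.3 g
  Source C: 1486 g
Total batch = 2189 g; LOI loss = 189.1 g; yield = 91.36%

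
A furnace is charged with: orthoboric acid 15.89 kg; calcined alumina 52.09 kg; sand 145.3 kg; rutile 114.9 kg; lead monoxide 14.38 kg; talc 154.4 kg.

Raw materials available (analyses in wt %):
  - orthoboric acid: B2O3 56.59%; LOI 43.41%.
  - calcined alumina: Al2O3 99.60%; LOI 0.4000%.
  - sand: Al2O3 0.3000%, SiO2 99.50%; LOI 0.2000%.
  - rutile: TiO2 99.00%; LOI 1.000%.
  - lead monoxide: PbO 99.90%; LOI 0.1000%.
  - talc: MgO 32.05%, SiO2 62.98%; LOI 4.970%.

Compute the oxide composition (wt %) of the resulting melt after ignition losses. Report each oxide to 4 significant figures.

Glass mass = 480.7 kg (batch 497.0 − LOI 16.23).
Composition: MgO 10.29%, Al2O3 10.88%, TiO2 23.66%, SiO2 50.30%, PbO 2.988%, B2O3 1.871%

All arithmetic runs at full precision all the way through — working values are shown rounded off to 4 significant figures within the worked lines — each reported figure is rounded once only; all derived quantities (the six compositions, totals, ignition loss, glass mass, the yield) are recomputed in full float precision from the batch weights on 480.7 kg of glass, as written in the problem or the answer.
Delivered oxide masses:
  MgO: 154.4·0.3205 = 49.49 kg
  Al2O3: 52.09·0.9960 + 145.3·0.003000 = 52.32 kg
  TiO2: 114.9·0.9900 = 113.8 kg
  SiO2: 145.3·0.9950 + 154.4·0.6298 = 241.8 kg
  PbO: 14.38·0.9990 = 14.37 kg
  B2O3: 15.89·0.5659 = 8.992 kg
LOI: 15.89·0.4341 + 52.09·0.004000 + 145.3·0.002000 + 114.9·0.01000 + 14.38·0.001000 + 154.4·0.04970 = 16.23 kg
Resulting glass, batch − LOI: 497.0 − 16.23 = 480.7 kg (consistent with Σ oxide mass)
wt %: oxide over glass, times 100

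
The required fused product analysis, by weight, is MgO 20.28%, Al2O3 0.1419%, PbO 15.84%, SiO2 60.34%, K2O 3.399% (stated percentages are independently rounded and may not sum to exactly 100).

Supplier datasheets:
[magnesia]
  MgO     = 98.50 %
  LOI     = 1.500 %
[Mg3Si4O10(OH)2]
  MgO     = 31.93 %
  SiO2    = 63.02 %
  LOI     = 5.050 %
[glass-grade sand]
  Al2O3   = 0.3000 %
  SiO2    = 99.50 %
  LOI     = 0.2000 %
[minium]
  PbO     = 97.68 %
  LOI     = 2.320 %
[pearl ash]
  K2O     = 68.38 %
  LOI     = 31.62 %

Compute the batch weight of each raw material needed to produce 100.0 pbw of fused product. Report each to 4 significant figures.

Batch per 100.0 pbw fused product:
  magnesia: 13.76 pbw
  Mg3Si4O10(OH)2: 21.07 pbw
  glass-grade sand: 47.30 pbw
  minium: 16.22 pbw
  pearl ash: 4.971 pbw
Total batch = 103.3 pbw; LOI loss = 3.313 pbw; yield = 96.79%

Exact precision is kept at every stage; working values are printed rounded off to 4 significant figures on the page — exactly one rounding lands on each reported value — derived quantities (totals, the yield, ignition loss, net glass mass, five oxide percentages) are re-derived at exact precision starting from the weights at 100.0 pbw of glass precisely as stated by the problem or the answer.
The oxide mass targets at 100.0 pbw fused product:
  MgO: 20.28% × 100.0 = 20.28 pbw
  Al2O3: 0.1419% × 100.0 = 0.1419 pbw
  PbO: 15.84% × 100.0 = 15.84 pbw
  SiO2: 60.34% × 100.0 = 60.34 pbw
  K2O: 3.399% × 100.0 = 3.399 pbw
Checking each oxide sum per the reported batch figures, versus the basis set out (every target is met by its sum modulo rounding of the values):
  MgO: 13.76·0.9850 + 21.07·0.3193 = 20.28 pbw (target 20.28 pbw)
  Al2O3: 47.30·0.003000 = 0.1419 pbw (target 0.1419 pbw)
  PbO: 16.22·0.9768 = 15.84 pbw (target 15.84 pbw)
  SiO2: 21.07·0.6302 + 47.30·0.9950 = 60.34 pbw (target 60.34 pbw)
  K2O: 4.971·0.6838 = 3.399 pbw (target 3.399 pbw)
Auditing the glass mass value: batch total minus LOI = 100.0 pbw (summing oxide targets gives 100.0 pbw; the stated basis being 100.0 pbw — deltas are rounding alone).
Summing the batch: Σ batch = 103.3 pbw; loss to ignition Σ batch·LOI = 3.313 pbw; yield: glass divided by total = 96.79%.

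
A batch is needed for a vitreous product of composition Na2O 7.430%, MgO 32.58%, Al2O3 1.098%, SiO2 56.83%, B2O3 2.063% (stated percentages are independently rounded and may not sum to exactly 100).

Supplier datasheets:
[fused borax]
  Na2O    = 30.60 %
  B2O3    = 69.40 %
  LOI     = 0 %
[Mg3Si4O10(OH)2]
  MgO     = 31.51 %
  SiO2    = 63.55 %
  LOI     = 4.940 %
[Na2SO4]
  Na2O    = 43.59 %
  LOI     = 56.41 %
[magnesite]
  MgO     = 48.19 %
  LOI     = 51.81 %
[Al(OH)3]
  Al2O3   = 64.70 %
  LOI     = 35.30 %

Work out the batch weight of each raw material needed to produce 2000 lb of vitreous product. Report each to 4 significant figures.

Values along the way are displayed, rounded to 4 significant figures, alongside each step; all internal work keeps full precision in all steps; every reported figure takes just one rounding; derived quantities are recomputed in full float precision (the totals, the yield, five oxide percentages, glass mass, ignition loss) from the batch weights on 2000 lb of glass exactly as printed in the question or the answer.
Oxide-by-oxide targets in 2000 lb vitreous product:
  Na2O: 7.430% × 2000 = 148.6 lb
  MgO: 32.58% × 2000 = 651.6 lb
  Al2O3: 1.098% × 2000 = 21.96 lb
  SiO2: 56.83% × 2000 = 1137 lb
  B2O3: 2.063% × 2000 = 41.26 lb
Checking each oxide sum per the reported batch figures, per the basis as stated (sums match the target masses exact up to rounding of places):
  Na2O: 59.45·0.3060 + 299.2·0.4359 = 148.6 lb (target 148.6 lb)
  MgO: 1789·0.3151 + 182.7·0.4819 = 651.8 lb (target 651.6 lb)
  Al2O3: 33.94·0.6470 = 21.96 lb (target 21.96 lb)
  SiO2: 1789·0.6355 = 1137 lb (target 1137 lb)
  B2O3: 59.45·0.6940 = 41.26 lb (target 41.26 lb)
Glass-mass closure: batch Σ − ignition loss = 2000 lb (the targets, summed, come to 2000 lb; versus the stated basis of 2000 lb — any gap is answer rounding).
Batch grand total — Σ batch = 2364 lb; LOI loss = Σ batch·LOI = 363.8 lb; yield: glass divided by total = 84.61%.

Batch per 2000 lb vitreous product:
  fused borax: 59.45 lb
  Mg3Si4O10(OH)2: 1789 lb
  Na2SO4: 299.2 lb
  magnesite: 182.7 lb
  Al(OH)3: 33.94 lb
Total batch = 2364 lb; LOI loss = 363.8 lb; yield = 84.61%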